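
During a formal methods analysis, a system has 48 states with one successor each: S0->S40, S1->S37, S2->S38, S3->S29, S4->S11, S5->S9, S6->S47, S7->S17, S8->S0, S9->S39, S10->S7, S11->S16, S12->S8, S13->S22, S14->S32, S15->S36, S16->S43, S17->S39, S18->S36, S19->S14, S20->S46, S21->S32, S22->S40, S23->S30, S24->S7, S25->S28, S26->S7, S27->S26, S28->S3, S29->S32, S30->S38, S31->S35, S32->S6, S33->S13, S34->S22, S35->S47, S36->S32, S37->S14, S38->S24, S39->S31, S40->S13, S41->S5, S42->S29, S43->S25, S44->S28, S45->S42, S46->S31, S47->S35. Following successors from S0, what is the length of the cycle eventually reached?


Trace from S0 until a state repeats:
  S0 -> S40 -> S13 -> S22 -> S40
S40 first seen at step 1, revisited at step 4.
Cycle length = 4 - 1 = 3

3


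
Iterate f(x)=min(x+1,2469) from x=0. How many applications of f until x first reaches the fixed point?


Step 1: x=0, cap=2469, increment=1
Step 2: x grows by 1 each step until capped at 2469; fixed point is x=2469
Step 3: iterations = ceil(2469/1) = 2469

2469


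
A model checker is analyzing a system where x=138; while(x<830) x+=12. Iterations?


Step 1: x goes from 138 toward 830 by 12; the body runs while x<830, so iterations = ceil((bound-start)/step)
Step 2: Distance=692
Step 3: ceil(692/12)=58

58


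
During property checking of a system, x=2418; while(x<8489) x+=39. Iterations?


Step 1: x goes from 2418 toward 8489 by 39; the body runs while x<8489, so iterations = ceil((bound-start)/step)
Step 2: Distance=6071
Step 3: ceil(6071/39)=156

156


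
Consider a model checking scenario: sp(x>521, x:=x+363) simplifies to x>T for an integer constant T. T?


Formula: sp(P, x:=E) = exists old_x. (x = E[old_x/x]) AND P[old_x/x] (old_x is the value of x before the assignment; eliminate old_x by solving x = E[old_x/x] for old_x)
Step 1: Precondition P: x>521, i.e. old_x > 521
Step 2: Assignment gives x = old_x + 363, so old_x = x - 363
Step 3: Substitute into P: x - 363 > 521
Step 4: Simplify: x > 521+363 = 884

884


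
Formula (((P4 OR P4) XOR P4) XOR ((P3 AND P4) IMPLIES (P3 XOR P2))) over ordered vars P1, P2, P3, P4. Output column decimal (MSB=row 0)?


Formula: (((P4 OR P4) XOR P4) XOR ((P3 AND P4) IMPLIES (P3 XOR P2))) over P1, P2, P3, P4 (16 rows)
Evaluate each row (bits = P1,P2,P3,P4, MSB first):
  row 0 [0000]: (((0 OR 0) XOR 0) XOR ((0 AND 0) IMPLIES (0 XOR 0))) -> 1
  row 1 [0001]: (((1 OR 1) XOR 1) XOR ((0 AND 1) IMPLIES (0 XOR 0))) -> 1
  row 2 [0010]: (((0 OR 0) XOR 0) XOR ((1 AND 0) IMPLIES (1 XOR 0))) -> 1
  row 3 [0011]: (((1 OR 1) XOR 1) XOR ((1 AND 1) IMPLIES (1 XOR 0))) -> 1
  row 4 [0100]: (((0 OR 0) XOR 0) XOR ((0 AND 0) IMPLIES (0 XOR 1))) -> 1
  row 5 [0101]: (((1 OR 1) XOR 1) XOR ((0 AND 1) IMPLIES (0 XOR 1))) -> 1
  row 6 [0110]: (((0 OR 0) XOR 0) XOR ((1 AND 0) IMPLIES (1 XOR 1))) -> 1
  row 7 [0111]: (((1 OR 1) XOR 1) XOR ((1 AND 1) IMPLIES (1 XOR 1))) -> 0
  row 8 [1000]: (((0 OR 0) XOR 0) XOR ((0 AND 0) IMPLIES (0 XOR 0))) -> 1
  row 9 [1001]: (((1 OR 1) XOR 1) XOR ((0 AND 1) IMPLIES (0 XOR 0))) -> 1
  row 10 [1010]: (((0 OR 0) XOR 0) XOR ((1 AND 0) IMPLIES (1 XOR 0))) -> 1
  row 11 [1011]: (((1 OR 1) XOR 1) XOR ((1 AND 1) IMPLIES (1 XOR 0))) -> 1
  row 12 [1100]: (((0 OR 0) XOR 0) XOR ((0 AND 0) IMPLIES (0 XOR 1))) -> 1
  row 13 [1101]: (((1 OR 1) XOR 1) XOR ((0 AND 1) IMPLIES (0 XOR 1))) -> 1
  row 14 [1110]: (((0 OR 0) XOR 0) XOR ((1 AND 0) IMPLIES (1 XOR 1))) -> 1
  row 15 [1111]: (((1 OR 1) XOR 1) XOR ((1 AND 1) IMPLIES (1 XOR 1))) -> 0
Full result column, 4 rows per line (P1,P2 fixed per line; P3,P4 runs 00..11 left to right):
  rows 0-3 [P1,P2=00]: 1111  = hex F
  rows 4-7 [P1,P2=01]: 1110  = hex E
  rows 8-11 [P1,P2=10]: 1111  = hex F
  rows 12-15 [P1,P2=11]: 1110  = hex E
Output column (row 0 .. row 15) = 1111111011111110
Output column grouped in 4s = 1111 1110 1111 1110 = 0xFEFE
Convert to decimal digit by digit (value = value*16 + digit):
  F -> 15
  15*16 + 14 (E) = 254
  254*16 + 15 (F) = 4079
  4079*16 + 14 (E) = 65278
Decimal = 65278

65278


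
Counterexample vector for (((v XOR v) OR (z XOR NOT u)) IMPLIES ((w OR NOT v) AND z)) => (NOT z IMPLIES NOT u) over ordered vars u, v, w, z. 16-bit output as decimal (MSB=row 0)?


F1 = (((v XOR v) OR (z XOR NOT u)) IMPLIES ((w OR NOT v) AND z))
F2 = (NOT z IMPLIES NOT u)
Counterexample to F1=>F2 is where F1=1 and F2=0.
Evaluate each row (bits = u,v,w,z, MSB first):
  row 0 [0000]: F1=0 F2=1 -> F1&~F2 -> 0
  row 1 [0001]: F1=1 F2=1 -> F1&~F2 -> 0
  row 2 [0010]: F1=0 F2=1 -> F1&~F2 -> 0
  row 3 [0011]: F1=1 F2=1 -> F1&~F2 -> 0
  row 4 [0100]: F1=0 F2=1 -> F1&~F2 -> 0
  row 5 [0101]: F1=1 F2=1 -> F1&~F2 -> 0
  row 6 [0110]: F1=0 F2=1 -> F1&~F2 -> 0
  row 7 [0111]: F1=1 F2=1 -> F1&~F2 -> 0
  row 8 [1000]: F1=1 F2=0 -> F1&~F2 -> 1
  row 9 [1001]: F1=1 F2=1 -> F1&~F2 -> 0
  row 10 [1010]: F1=1 F2=0 -> F1&~F2 -> 1
  row 11 [1011]: F1=1 F2=1 -> F1&~F2 -> 0
  row 12 [1100]: F1=1 F2=0 -> F1&~F2 -> 1
  row 13 [1101]: F1=0 F2=1 -> F1&~F2 -> 0
  row 14 [1110]: F1=1 F2=0 -> F1&~F2 -> 1
  row 15 [1111]: F1=1 F2=1 -> F1&~F2 -> 0
Full result column, 4 rows per line (u,v fixed per line; w,z runs 00..11 left to right):
  rows 0-3 [u,v=00]: 0000  = hex 0
  rows 4-7 [u,v=01]: 0000  = hex 0
  rows 8-11 [u,v=10]: 1010  = hex A
  rows 12-15 [u,v=11]: 1010  = hex A
Counterexample vector (row 0 .. row 15) = 0000000010101010
Output column grouped in 4s = 0000 0000 1010 1010 = 0x00AA
Convert to decimal digit by digit (value = value*16 + digit):
  0 -> 0
  0*16 + 0 = 0
  0*16 + 10 (A) = 10
  10*16 + 10 (A) = 170
Decimal = 170

170


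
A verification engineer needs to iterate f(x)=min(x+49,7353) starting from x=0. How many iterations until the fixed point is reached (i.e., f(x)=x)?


Step 1: x=0, cap=7353, increment=49
Step 2: x grows by 49 each step until capped at 7353; fixed point is x=7353
Step 3: iterations = ceil(7353/49) = 151

151


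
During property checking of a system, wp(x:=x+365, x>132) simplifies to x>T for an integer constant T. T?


Formula: wp(x:=E, P) = P[E/x] (substitute E for x in postcondition)
Step 1: Postcondition: x>132
Step 2: Substitute x+365 for x: x+365>132
Step 3: Solve for x: x > 132-365 = -233

-233


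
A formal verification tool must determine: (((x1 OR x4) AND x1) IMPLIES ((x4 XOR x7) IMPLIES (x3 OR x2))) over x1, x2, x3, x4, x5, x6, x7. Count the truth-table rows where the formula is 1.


Formula: (((x1 OR x4) AND x1) IMPLIES ((x4 XOR x7) IMPLIES (x3 OR x2))) over 7 vars (128 rows)
Evaluate each row (x1, x2, x3, x4, x5, x6, x7 as bits, MSB first):
  row 0 [0000000]: (((0 OR 0) AND 0) IMPLIES ((0 XOR 0) IMPLIES (0 OR 0))) -> 1
  row 1 [0000001]: (((0 OR 0) AND 0) IMPLIES ((0 XOR 1) IMPLIES (0 OR 0))) -> 1
  row 2 [0000010]: (((0 OR 0) AND 0) IMPLIES ((0 XOR 0) IMPLIES (0 OR 0))) -> 1
  row 3 [0000011]: (((0 OR 0) AND 0) IMPLIES ((0 XOR 1) IMPLIES (0 OR 0))) -> 1
  row 4 [0000100]: (((0 OR 0) AND 0) IMPLIES ((0 XOR 0) IMPLIES (0 OR 0))) -> 1
  (every remaining row is evaluated the same way; all 128 results are listed next)
Full result column, 8 rows per line (x1,x2,x3,x4 fixed per line; x5,x6,x7 runs 000..111 left to right):
  rows 0-7 [x1,x2,x3,x4=0000]: 11111111  (ones: 8)
  rows 8-15 [x1,x2,x3,x4=0001]: 11111111  (ones: 8)
  rows 16-23 [x1,x2,x3,x4=0010]: 11111111  (ones: 8)
  rows 24-31 [x1,x2,x3,x4=0011]: 11111111  (ones: 8)
  rows 32-39 [x1,x2,x3,x4=0100]: 11111111  (ones: 8)
  rows 40-47 [x1,x2,x3,x4=0101]: 11111111  (ones: 8)
  rows 48-55 [x1,x2,x3,x4=0110]: 11111111  (ones: 8)
  rows 56-63 [x1,x2,x3,x4=0111]: 11111111  (ones: 8)
  rows 64-71 [x1,x2,x3,x4=1000]: 10101010  (ones: 4)
  rows 72-79 [x1,x2,x3,x4=1001]: 01010101  (ones: 4)
  rows 80-87 [x1,x2,x3,x4=1010]: 11111111  (ones: 8)
  rows 88-95 [x1,x2,x3,x4=1011]: 11111111  (ones: 8)
  rows 96-103 [x1,x2,x3,x4=1100]: 11111111  (ones: 8)
  rows 104-111 [x1,x2,x3,x4=1101]: 11111111  (ones: 8)
  rows 112-119 [x1,x2,x3,x4=1110]: 11111111  (ones: 8)
  rows 120-127 [x1,x2,x3,x4=1111]: 11111111  (ones: 8)
Count of 1-rows = 8+8+8+8+8+8+8+8+4+4+8+8+8+8+8+8 = 120

120


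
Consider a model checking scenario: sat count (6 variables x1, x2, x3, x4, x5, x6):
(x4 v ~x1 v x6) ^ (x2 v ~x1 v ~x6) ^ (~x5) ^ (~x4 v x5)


CNF with 4 clauses over 6 vars (64 assignments).
An assignment satisfies CNF iff every clause has >=1 true literal.
Check each row (bits = x1,x2,x3,x4,x5,x6; clause T/F shown):
  row 0 [000000]: clauses=TTTT -> 1
  row 1 [000001]: clauses=TTTT -> 1
  row 2 [000010]: clauses=TTFT -> 0
  row 3 [000011]: clauses=TTFT -> 0
  row 4 [000100]: clauses=TTTF -> 0
  (every remaining row is evaluated the same way; all 64 results are listed next)
Full result column, 8 rows per line (x1,x2,x3 fixed per line; x4,x5,x6 runs 000..111 left to right):
  rows 0-7 [x1,x2,x3=000]: 11000000  (ones: 2)
  rows 8-15 [x1,x2,x3=001]: 11000000  (ones: 2)
  rows 16-23 [x1,x2,x3=010]: 11000000  (ones: 2)
  rows 24-31 [x1,x2,x3=011]: 11000000  (ones: 2)
  rows 32-39 [x1,x2,x3=100]: 00000000  (ones: 0)
  rows 40-47 [x1,x2,x3=101]: 00000000  (ones: 0)
  rows 48-55 [x1,x2,x3=110]: 01000000  (ones: 1)
  rows 56-63 [x1,x2,x3=111]: 01000000  (ones: 1)
Satisfying assignments = 2+2+2+2+0+0+1+1 = 10

10


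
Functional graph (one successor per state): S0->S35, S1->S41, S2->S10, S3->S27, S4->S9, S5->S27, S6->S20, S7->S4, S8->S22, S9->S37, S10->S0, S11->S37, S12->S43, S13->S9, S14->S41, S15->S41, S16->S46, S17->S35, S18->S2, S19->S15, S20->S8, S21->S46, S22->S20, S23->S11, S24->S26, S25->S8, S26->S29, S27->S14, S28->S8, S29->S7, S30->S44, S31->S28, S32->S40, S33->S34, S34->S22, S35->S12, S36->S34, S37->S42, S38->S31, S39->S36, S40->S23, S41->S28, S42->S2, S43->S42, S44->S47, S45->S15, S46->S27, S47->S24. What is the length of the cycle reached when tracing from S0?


Trace from S0 until a state repeats:
  S0 -> S35 -> S12 -> S43 -> S42 -> S2 -> S10 -> S0
S0 first seen at step 0, revisited at step 7.
Cycle length = 7 - 0 = 7

7


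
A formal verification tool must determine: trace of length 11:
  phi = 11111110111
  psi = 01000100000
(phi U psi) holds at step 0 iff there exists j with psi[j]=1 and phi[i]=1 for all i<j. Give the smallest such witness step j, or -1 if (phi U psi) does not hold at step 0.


(phi U psi) at 0: need smallest j with psi[j]=1 and phi[i]=1 for all i in [0,j).
Scan from step 0:
  step 0: phi=1, psi=0 -> continue
  step 1: psi=1 and phi held for [0,1) -> witness found
Witness step = 1

1


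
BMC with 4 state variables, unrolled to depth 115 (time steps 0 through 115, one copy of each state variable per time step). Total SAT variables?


BMC unrolls to depth k, creating one copy of each state var for steps 0..k.
Step count = 115 + 1 = 116 (steps 0 through 115)
Vars per step = 4
Total = 4 * 116 = 464

464


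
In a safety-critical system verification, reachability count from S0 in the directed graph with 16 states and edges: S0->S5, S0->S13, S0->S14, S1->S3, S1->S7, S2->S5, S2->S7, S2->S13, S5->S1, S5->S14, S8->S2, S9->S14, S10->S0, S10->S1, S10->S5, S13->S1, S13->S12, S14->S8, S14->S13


BFS from S0:
  layer 0: {S0}
  layer 1: {S5, S13, S14}
  layer 2: {S1, S8, S12}
  layer 3: {S2, S3, S7}
Reachable set: {S0, S1, S2, S3, S5, S7, S8, S12, S13, S14}
Count = 10

10


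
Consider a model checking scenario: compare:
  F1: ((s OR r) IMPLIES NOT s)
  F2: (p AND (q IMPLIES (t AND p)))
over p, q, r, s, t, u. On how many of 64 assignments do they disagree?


F1 = ((s OR r) IMPLIES NOT s)
F2 = (p AND (q IMPLIES (t AND p)))
Evaluate both on each of 64 rows (bits = p,q,r,s,t,u):
  row 0 [000000]: F1=1 F2=0 (differ) -> 1
  row 1 [000001]: F1=1 F2=0 (differ) -> 1
  row 2 [000010]: F1=1 F2=0 (differ) -> 1
  row 3 [000011]: F1=1 F2=0 (differ) -> 1
  row 4 [000100]: F1=0 F2=0 -> 0
  (every remaining row is evaluated the same way; all 64 results are listed next)
Full result column, 8 rows per line (p,q,r fixed per line; s,t,u runs 000..111 left to right):
  rows 0-7 [p,q,r=000]: 11110000  (ones: 4)
  rows 8-15 [p,q,r=001]: 11110000  (ones: 4)
  rows 16-23 [p,q,r=010]: 11110000  (ones: 4)
  rows 24-31 [p,q,r=011]: 11110000  (ones: 4)
  rows 32-39 [p,q,r=100]: 00001111  (ones: 4)
  rows 40-47 [p,q,r=101]: 00001111  (ones: 4)
  rows 48-55 [p,q,r=110]: 11000011  (ones: 4)
  rows 56-63 [p,q,r=111]: 11000011  (ones: 4)
Disagreements = 4+4+4+4+4+4+4+4 = 32

32


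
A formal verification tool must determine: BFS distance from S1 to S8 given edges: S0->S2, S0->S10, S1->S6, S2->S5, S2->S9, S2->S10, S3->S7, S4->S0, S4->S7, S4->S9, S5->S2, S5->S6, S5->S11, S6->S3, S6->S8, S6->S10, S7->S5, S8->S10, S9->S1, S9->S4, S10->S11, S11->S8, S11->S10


BFS layer-by-layer from S1:
  dist 0: {S1}
  dist 1: {S6}
  dist 2: {S3, S8, S10}
  -> S8 reached at distance 2
Shortest path length = 2

2


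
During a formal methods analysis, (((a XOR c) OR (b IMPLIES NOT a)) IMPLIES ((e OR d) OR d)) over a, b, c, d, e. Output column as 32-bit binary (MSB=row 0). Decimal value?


Formula: (((a XOR c) OR (b IMPLIES NOT a)) IMPLIES ((e OR d) OR d)) over a, b, c, d, e (32 rows)
Evaluate each row (bits = a,b,c,d,e, MSB first):
  row 0 [00000]: (((0 XOR 0) OR (0 IMPLIES NOT 0)) IMPLIES ((0 OR 0) OR 0)) -> 0
  row 1 [00001]: (((0 XOR 0) OR (0 IMPLIES NOT 0)) IMPLIES ((1 OR 0) OR 0)) -> 1
  row 2 [00010]: (((0 XOR 0) OR (0 IMPLIES NOT 0)) IMPLIES ((0 OR 1) OR 1)) -> 1
  row 3 [00011]: (((0 XOR 0) OR (0 IMPLIES NOT 0)) IMPLIES ((1 OR 1) OR 1)) -> 1
  row 4 [00100]: (((0 XOR 1) OR (0 IMPLIES NOT 0)) IMPLIES ((0 OR 0) OR 0)) -> 0
  row 5 [00101]: (((0 XOR 1) OR (0 IMPLIES NOT 0)) IMPLIES ((1 OR 0) OR 0)) -> 1
  row 6 [00110]: (((0 XOR 1) OR (0 IMPLIES NOT 0)) IMPLIES ((0 OR 1) OR 1)) -> 1
  row 7 [00111]: (((0 XOR 1) OR (0 IMPLIES NOT 0)) IMPLIES ((1 OR 1) OR 1)) -> 1
  row 8 [01000]: (((0 XOR 0) OR (1 IMPLIES NOT 0)) IMPLIES ((0 OR 0) OR 0)) -> 0
  row 9 [01001]: (((0 XOR 0) OR (1 IMPLIES NOT 0)) IMPLIES ((1 OR 0) OR 0)) -> 1
  row 10 [01010]: (((0 XOR 0) OR (1 IMPLIES NOT 0)) IMPLIES ((0 OR 1) OR 1)) -> 1
  row 11 [01011]: (((0 XOR 0) OR (1 IMPLIES NOT 0)) IMPLIES ((1 OR 1) OR 1)) -> 1
  row 12 [01100]: (((0 XOR 1) OR (1 IMPLIES NOT 0)) IMPLIES ((0 OR 0) OR 0)) -> 0
  row 13 [01101]: (((0 XOR 1) OR (1 IMPLIES NOT 0)) IMPLIES ((1 OR 0) OR 0)) -> 1
  row 14 [01110]: (((0 XOR 1) OR (1 IMPLIES NOT 0)) IMPLIES ((0 OR 1) OR 1)) -> 1
  row 15 [01111]: (((0 XOR 1) OR (1 IMPLIES NOT 0)) IMPLIES ((1 OR 1) OR 1)) -> 1
  row 16 [10000]: (((1 XOR 0) OR (0 IMPLIES NOT 1)) IMPLIES ((0 OR 0) OR 0)) -> 0
  row 17 [10001]: (((1 XOR 0) OR (0 IMPLIES NOT 1)) IMPLIES ((1 OR 0) OR 0)) -> 1
  row 18 [10010]: (((1 XOR 0) OR (0 IMPLIES NOT 1)) IMPLIES ((0 OR 1) OR 1)) -> 1
  row 19 [10011]: (((1 XOR 0) OR (0 IMPLIES NOT 1)) IMPLIES ((1 OR 1) OR 1)) -> 1
  row 20 [10100]: (((1 XOR 1) OR (0 IMPLIES NOT 1)) IMPLIES ((0 OR 0) OR 0)) -> 0
  row 21 [10101]: (((1 XOR 1) OR (0 IMPLIES NOT 1)) IMPLIES ((1 OR 0) OR 0)) -> 1
  row 22 [10110]: (((1 XOR 1) OR (0 IMPLIES NOT 1)) IMPLIES ((0 OR 1) OR 1)) -> 1
  row 23 [10111]: (((1 XOR 1) OR (0 IMPLIES NOT 1)) IMPLIES ((1 OR 1) OR 1)) -> 1
  row 24 [11000]: (((1 XOR 0) OR (1 IMPLIES NOT 1)) IMPLIES ((0 OR 0) OR 0)) -> 0
  row 25 [11001]: (((1 XOR 0) OR (1 IMPLIES NOT 1)) IMPLIES ((1 OR 0) OR 0)) -> 1
  row 26 [11010]: (((1 XOR 0) OR (1 IMPLIES NOT 1)) IMPLIES ((0 OR 1) OR 1)) -> 1
  row 27 [11011]: (((1 XOR 0) OR (1 IMPLIES NOT 1)) IMPLIES ((1 OR 1) OR 1)) -> 1
  row 28 [11100]: (((1 XOR 1) OR (1 IMPLIES NOT 1)) IMPLIES ((0 OR 0) OR 0)) -> 1
  row 29 [11101]: (((1 XOR 1) OR (1 IMPLIES NOT 1)) IMPLIES ((1 OR 0) OR 0)) -> 1
  row 30 [11110]: (((1 XOR 1) OR (1 IMPLIES NOT 1)) IMPLIES ((0 OR 1) OR 1)) -> 1
  row 31 [11111]: (((1 XOR 1) OR (1 IMPLIES NOT 1)) IMPLIES ((1 OR 1) OR 1)) -> 1
Full result column, 4 rows per line (a,b,c fixed per line; d,e runs 00..11 left to right):
  rows 0-3 [a,b,c=000]: 0111  = hex 7
  rows 4-7 [a,b,c=001]: 0111  = hex 7
  rows 8-11 [a,b,c=010]: 0111  = hex 7
  rows 12-15 [a,b,c=011]: 0111  = hex 7
  rows 16-19 [a,b,c=100]: 0111  = hex 7
  rows 20-23 [a,b,c=101]: 0111  = hex 7
  rows 24-27 [a,b,c=110]: 0111  = hex 7
  rows 28-31 [a,b,c=111]: 1111  = hex F
Output column (row 0 .. row 31) = 01110111011101110111011101111111
Output column grouped in 4s = 0111 0111 0111 0111 0111 0111 0111 1111 = 0x7777777F
Convert to decimal digit by digit (value = value*16 + digit):
  7 -> 7
  7*16 + 7 = 119
  119*16 + 7 = 1911
  1911*16 + 7 = 30583
  30583*16 + 7 = 489335
  489335*16 + 7 = 7829367
  7829367*16 + 7 = 125269879
  125269879*16 + 15 (F) = 2004318079
Decimal = 2004318079

2004318079


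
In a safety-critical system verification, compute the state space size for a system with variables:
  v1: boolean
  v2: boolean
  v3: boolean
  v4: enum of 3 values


State space = product of domain sizes of all variables.
Domain sizes:
  v1 (boolean): 2
  v2 (boolean): 2
  v3 (boolean): 2
  v4 (enum of 3 values): 3
Product = 2 * 2 * 2 * 3 = 24

24


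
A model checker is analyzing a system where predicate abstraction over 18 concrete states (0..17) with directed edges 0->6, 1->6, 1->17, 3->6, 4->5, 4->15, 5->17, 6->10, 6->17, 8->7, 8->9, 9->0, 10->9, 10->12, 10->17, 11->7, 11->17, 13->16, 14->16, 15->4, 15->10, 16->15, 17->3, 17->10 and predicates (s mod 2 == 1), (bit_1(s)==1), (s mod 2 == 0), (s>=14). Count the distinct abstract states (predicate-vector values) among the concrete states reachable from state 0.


BFS from 0:
Concrete reachable: {0, 3, 6, 9, 10, 12, 17}
Abstract via predicates (s mod 2 == 1), (bit_1(s)==1), (s mod 2 == 0), (s>=14):
  (0,0,1,0) <- {0, 12}
  (0,1,1,0) <- {6, 10}
  (1,0,0,0) <- {9}
  (1,0,0,1) <- {17}
  (1,1,0,0) <- {3}
Distinct abstract states = 5

5


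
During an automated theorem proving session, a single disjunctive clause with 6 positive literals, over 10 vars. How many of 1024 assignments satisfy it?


Step 1: Total=2^10=1024
Step 2: Unsat when all 6 false: 2^4=16
Step 3: Sat=1024-16=1008

1008


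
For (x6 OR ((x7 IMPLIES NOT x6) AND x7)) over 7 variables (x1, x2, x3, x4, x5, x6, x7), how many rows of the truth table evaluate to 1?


Formula: (x6 OR ((x7 IMPLIES NOT x6) AND x7)) over 7 vars (128 rows)
Evaluate each row (x1, x2, x3, x4, x5, x6, x7 as bits, MSB first):
  row 0 [0000000]: (0 OR ((0 IMPLIES NOT 0) AND 0)) -> 0
  row 1 [0000001]: (0 OR ((1 IMPLIES NOT 0) AND 1)) -> 1
  row 2 [0000010]: (1 OR ((0 IMPLIES NOT 1) AND 0)) -> 1
  row 3 [0000011]: (1 OR ((1 IMPLIES NOT 1) AND 1)) -> 1
  row 4 [0000100]: (0 OR ((0 IMPLIES NOT 0) AND 0)) -> 0
  (every remaining row is evaluated the same way; all 128 results are listed next)
Full result column, 8 rows per line (x1,x2,x3,x4 fixed per line; x5,x6,x7 runs 000..111 left to right):
  rows 0-7 [x1,x2,x3,x4=0000]: 01110111  (ones: 6)
  rows 8-15 [x1,x2,x3,x4=0001]: 01110111  (ones: 6)
  rows 16-23 [x1,x2,x3,x4=0010]: 01110111  (ones: 6)
  rows 24-31 [x1,x2,x3,x4=0011]: 01110111  (ones: 6)
  rows 32-39 [x1,x2,x3,x4=0100]: 01110111  (ones: 6)
  rows 40-47 [x1,x2,x3,x4=0101]: 01110111  (ones: 6)
  rows 48-55 [x1,x2,x3,x4=0110]: 01110111  (ones: 6)
  rows 56-63 [x1,x2,x3,x4=0111]: 01110111  (ones: 6)
  rows 64-71 [x1,x2,x3,x4=1000]: 01110111  (ones: 6)
  rows 72-79 [x1,x2,x3,x4=1001]: 01110111  (ones: 6)
  rows 80-87 [x1,x2,x3,x4=1010]: 01110111  (ones: 6)
  rows 88-95 [x1,x2,x3,x4=1011]: 01110111  (ones: 6)
  rows 96-103 [x1,x2,x3,x4=1100]: 01110111  (ones: 6)
  rows 104-111 [x1,x2,x3,x4=1101]: 01110111  (ones: 6)
  rows 112-119 [x1,x2,x3,x4=1110]: 01110111  (ones: 6)
  rows 120-127 [x1,x2,x3,x4=1111]: 01110111  (ones: 6)
Count of 1-rows = 6+6+6+6+6+6+6+6+6+6+6+6+6+6+6+6 = 96

96


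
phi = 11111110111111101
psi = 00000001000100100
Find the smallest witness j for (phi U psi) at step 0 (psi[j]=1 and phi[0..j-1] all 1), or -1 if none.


(phi U psi) at 0: need smallest j with psi[j]=1 and phi[i]=1 for all i in [0,j).
Scan from step 0:
  step 0: phi=1, psi=0 -> continue
  step 1: phi=1, psi=0 -> continue
  step 2: phi=1, psi=0 -> continue
  step 3: phi=1, psi=0 -> continue
  step 7: psi=1 and phi held for [0,7) -> witness found
Witness step = 7

7


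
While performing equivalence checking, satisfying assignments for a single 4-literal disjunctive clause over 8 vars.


Step 1: Total=2^8=256
Step 2: Unsat when all 4 false: 2^4=16
Step 3: Sat=256-16=240

240


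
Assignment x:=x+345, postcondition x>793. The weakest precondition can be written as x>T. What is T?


Formula: wp(x:=E, P) = P[E/x] (substitute E for x in postcondition)
Step 1: Postcondition: x>793
Step 2: Substitute x+345 for x: x+345>793
Step 3: Solve for x: x > 793-345 = 448

448


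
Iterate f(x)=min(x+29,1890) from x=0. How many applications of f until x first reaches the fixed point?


Step 1: x=0, cap=1890, increment=29
Step 2: x grows by 29 each step until capped at 1890; fixed point is x=1890
Step 3: iterations = ceil(1890/29) = 66

66


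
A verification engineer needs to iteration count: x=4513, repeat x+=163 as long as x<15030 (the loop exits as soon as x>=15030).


Step 1: x goes from 4513 toward 15030 by 163; the body runs while x<15030, so iterations = ceil((bound-start)/step)
Step 2: Distance=10517
Step 3: ceil(10517/163)=65

65


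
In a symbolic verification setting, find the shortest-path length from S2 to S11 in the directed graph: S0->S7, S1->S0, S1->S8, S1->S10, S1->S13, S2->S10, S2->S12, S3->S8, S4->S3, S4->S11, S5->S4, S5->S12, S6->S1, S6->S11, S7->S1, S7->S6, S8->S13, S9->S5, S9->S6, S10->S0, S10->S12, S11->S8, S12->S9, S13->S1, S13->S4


BFS layer-by-layer from S2:
  dist 0: {S2}
  dist 1: {S10, S12}
  dist 2: {S0, S9}
  dist 3: {S5, S6, S7}
  dist 4: {S1, S4, S11}
  -> S11 reached at distance 4
Shortest path length = 4

4


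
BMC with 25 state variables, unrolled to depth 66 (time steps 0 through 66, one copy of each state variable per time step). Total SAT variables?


BMC unrolls to depth k, creating one copy of each state var for steps 0..k.
Step count = 66 + 1 = 67 (steps 0 through 66)
Vars per step = 25
Total = 25 * 67 = 1675

1675


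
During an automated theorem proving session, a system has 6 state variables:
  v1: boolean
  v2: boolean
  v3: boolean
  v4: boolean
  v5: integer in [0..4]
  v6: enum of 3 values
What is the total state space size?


State space = product of domain sizes of all variables.
Domain sizes:
  v1 (boolean): 2
  v2 (boolean): 2
  v3 (boolean): 2
  v4 (boolean): 2
  v5 (integer in [0..4]): 5
  v6 (enum of 3 values): 3
Product = 2 * 2 * 2 * 2 * 5 * 3 = 240

240


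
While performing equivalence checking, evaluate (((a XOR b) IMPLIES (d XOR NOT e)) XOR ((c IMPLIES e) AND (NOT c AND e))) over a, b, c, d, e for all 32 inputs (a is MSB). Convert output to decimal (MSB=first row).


Formula: (((a XOR b) IMPLIES (d XOR NOT e)) XOR ((c IMPLIES e) AND (NOT c AND e))) over a, b, c, d, e (32 rows)
Evaluate each row (bits = a,b,c,d,e, MSB first):
  row 0 [00000]: (((0 XOR 0) IMPLIES (0 XOR NOT 0)) XOR ((0 IMPLIES 0) AND (NOT 0 AND 0))) -> 1
  row 1 [00001]: (((0 XOR 0) IMPLIES (0 XOR NOT 1)) XOR ((0 IMPLIES 1) AND (NOT 0 AND 1))) -> 0
  row 2 [00010]: (((0 XOR 0) IMPLIES (1 XOR NOT 0)) XOR ((0 IMPLIES 0) AND (NOT 0 AND 0))) -> 1
  row 3 [00011]: (((0 XOR 0) IMPLIES (1 XOR NOT 1)) XOR ((0 IMPLIES 1) AND (NOT 0 AND 1))) -> 0
  row 4 [00100]: (((0 XOR 0) IMPLIES (0 XOR NOT 0)) XOR ((1 IMPLIES 0) AND (NOT 1 AND 0))) -> 1
  row 5 [00101]: (((0 XOR 0) IMPLIES (0 XOR NOT 1)) XOR ((1 IMPLIES 1) AND (NOT 1 AND 1))) -> 1
  row 6 [00110]: (((0 XOR 0) IMPLIES (1 XOR NOT 0)) XOR ((1 IMPLIES 0) AND (NOT 1 AND 0))) -> 1
  row 7 [00111]: (((0 XOR 0) IMPLIES (1 XOR NOT 1)) XOR ((1 IMPLIES 1) AND (NOT 1 AND 1))) -> 1
  row 8 [01000]: (((0 XOR 1) IMPLIES (0 XOR NOT 0)) XOR ((0 IMPLIES 0) AND (NOT 0 AND 0))) -> 1
  row 9 [01001]: (((0 XOR 1) IMPLIES (0 XOR NOT 1)) XOR ((0 IMPLIES 1) AND (NOT 0 AND 1))) -> 1
  row 10 [01010]: (((0 XOR 1) IMPLIES (1 XOR NOT 0)) XOR ((0 IMPLIES 0) AND (NOT 0 AND 0))) -> 0
  row 11 [01011]: (((0 XOR 1) IMPLIES (1 XOR NOT 1)) XOR ((0 IMPLIES 1) AND (NOT 0 AND 1))) -> 0
  row 12 [01100]: (((0 XOR 1) IMPLIES (0 XOR NOT 0)) XOR ((1 IMPLIES 0) AND (NOT 1 AND 0))) -> 1
  row 13 [01101]: (((0 XOR 1) IMPLIES (0 XOR NOT 1)) XOR ((1 IMPLIES 1) AND (NOT 1 AND 1))) -> 0
  row 14 [01110]: (((0 XOR 1) IMPLIES (1 XOR NOT 0)) XOR ((1 IMPLIES 0) AND (NOT 1 AND 0))) -> 0
  row 15 [01111]: (((0 XOR 1) IMPLIES (1 XOR NOT 1)) XOR ((1 IMPLIES 1) AND (NOT 1 AND 1))) -> 1
  row 16 [10000]: (((1 XOR 0) IMPLIES (0 XOR NOT 0)) XOR ((0 IMPLIES 0) AND (NOT 0 AND 0))) -> 1
  row 17 [10001]: (((1 XOR 0) IMPLIES (0 XOR NOT 1)) XOR ((0 IMPLIES 1) AND (NOT 0 AND 1))) -> 1
  row 18 [10010]: (((1 XOR 0) IMPLIES (1 XOR NOT 0)) XOR ((0 IMPLIES 0) AND (NOT 0 AND 0))) -> 0
  row 19 [10011]: (((1 XOR 0) IMPLIES (1 XOR NOT 1)) XOR ((0 IMPLIES 1) AND (NOT 0 AND 1))) -> 0
  row 20 [10100]: (((1 XOR 0) IMPLIES (0 XOR NOT 0)) XOR ((1 IMPLIES 0) AND (NOT 1 AND 0))) -> 1
  row 21 [10101]: (((1 XOR 0) IMPLIES (0 XOR NOT 1)) XOR ((1 IMPLIES 1) AND (NOT 1 AND 1))) -> 0
  row 22 [10110]: (((1 XOR 0) IMPLIES (1 XOR NOT 0)) XOR ((1 IMPLIES 0) AND (NOT 1 AND 0))) -> 0
  row 23 [10111]: (((1 XOR 0) IMPLIES (1 XOR NOT 1)) XOR ((1 IMPLIES 1) AND (NOT 1 AND 1))) -> 1
  row 24 [11000]: (((1 XOR 1) IMPLIES (0 XOR NOT 0)) XOR ((0 IMPLIES 0) AND (NOT 0 AND 0))) -> 1
  row 25 [11001]: (((1 XOR 1) IMPLIES (0 XOR NOT 1)) XOR ((0 IMPLIES 1) AND (NOT 0 AND 1))) -> 0
  row 26 [11010]: (((1 XOR 1) IMPLIES (1 XOR NOT 0)) XOR ((0 IMPLIES 0) AND (NOT 0 AND 0))) -> 1
  row 27 [11011]: (((1 XOR 1) IMPLIES (1 XOR NOT 1)) XOR ((0 IMPLIES 1) AND (NOT 0 AND 1))) -> 0
  row 28 [11100]: (((1 XOR 1) IMPLIES (0 XOR NOT 0)) XOR ((1 IMPLIES 0) AND (NOT 1 AND 0))) -> 1
  row 29 [11101]: (((1 XOR 1) IMPLIES (0 XOR NOT 1)) XOR ((1 IMPLIES 1) AND (NOT 1 AND 1))) -> 1
  row 30 [11110]: (((1 XOR 1) IMPLIES (1 XOR NOT 0)) XOR ((1 IMPLIES 0) AND (NOT 1 AND 0))) -> 1
  row 31 [11111]: (((1 XOR 1) IMPLIES (1 XOR NOT 1)) XOR ((1 IMPLIES 1) AND (NOT 1 AND 1))) -> 1
Full result column, 4 rows per line (a,b,c fixed per line; d,e runs 00..11 left to right):
  rows 0-3 [a,b,c=000]: 1010  = hex A
  rows 4-7 [a,b,c=001]: 1111  = hex F
  rows 8-11 [a,b,c=010]: 1100  = hex C
  rows 12-15 [a,b,c=011]: 1001  = hex 9
  rows 16-19 [a,b,c=100]: 1100  = hex C
  rows 20-23 [a,b,c=101]: 1001  = hex 9
  rows 24-27 [a,b,c=110]: 1010  = hex A
  rows 28-31 [a,b,c=111]: 1111  = hex F
Output column (row 0 .. row 31) = 10101111110010011100100110101111
Output column grouped in 4s = 1010 1111 1100 1001 1100 1001 1010 1111 = 0xAFC9C9AF
Convert to decimal digit by digit (value = value*16 + digit):
  A -> 10
  10*16 + 15 (F) = 175
  175*16 + 12 (C) = 2812
  2812*16 + 9 = 45001
  45001*16 + 12 (C) = 720028
  720028*16 + 9 = 11520457
  11520457*16 + 10 (A) = 184327322
  184327322*16 + 15 (F) = 2949237167
Decimal = 2949237167

2949237167


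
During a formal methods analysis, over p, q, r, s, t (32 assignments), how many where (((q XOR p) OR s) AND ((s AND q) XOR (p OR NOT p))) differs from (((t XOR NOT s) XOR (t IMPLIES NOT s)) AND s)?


F1 = (((q XOR p) OR s) AND ((s AND q) XOR (p OR NOT p)))
F2 = (((t XOR NOT s) XOR (t IMPLIES NOT s)) AND s)
Evaluate both on each of 32 rows (bits = p,q,r,s,t):
  row 0 [00000]: F1=0 F2=0 -> 0
  row 1 [00001]: F1=0 F2=0 -> 0
  row 2 [00010]: F1=1 F2=1 -> 0
  row 3 [00011]: F1=1 F2=1 -> 0
  row 4 [00100]: F1=0 F2=0 -> 0
  row 5 [00101]: F1=0 F2=0 -> 0
  row 6 [00110]: F1=1 F2=1 -> 0
  row 7 [00111]: F1=1 F2=1 -> 0
  row 8 [01000]: F1=1 F2=0 (differ) -> 1
  row 9 [01001]: F1=1 F2=0 (differ) -> 1
  row 10 [01010]: F1=0 F2=1 (differ) -> 1
  row 11 [01011]: F1=0 F2=1 (differ) -> 1
  row 12 [01100]: F1=1 F2=0 (differ) -> 1
  row 13 [01101]: F1=1 F2=0 (differ) -> 1
  row 14 [01110]: F1=0 F2=1 (differ) -> 1
  row 15 [01111]: F1=0 F2=1 (differ) -> 1
  row 16 [10000]: F1=1 F2=0 (differ) -> 1
  row 17 [10001]: F1=1 F2=0 (differ) -> 1
  row 18 [10010]: F1=1 F2=1 -> 0
  row 19 [10011]: F1=1 F2=1 -> 0
  row 20 [10100]: F1=1 F2=0 (differ) -> 1
  row 21 [10101]: F1=1 F2=0 (differ) -> 1
  row 22 [10110]: F1=1 F2=1 -> 0
  row 23 [10111]: F1=1 F2=1 -> 0
  row 24 [11000]: F1=0 F2=0 -> 0
  row 25 [11001]: F1=0 F2=0 -> 0
  row 26 [11010]: F1=0 F2=1 (differ) -> 1
  row 27 [11011]: F1=0 F2=1 (differ) -> 1
  row 28 [11100]: F1=0 F2=0 -> 0
  row 29 [11101]: F1=0 F2=0 -> 0
  row 30 [11110]: F1=0 F2=1 (differ) -> 1
  row 31 [11111]: F1=0 F2=1 (differ) -> 1
Full result column, 8 rows per line (p,q fixed per line; r,s,t runs 000..111 left to right):
  rows 0-7 [p,q=00]: 00000000  (ones: 0)
  rows 8-15 [p,q=01]: 11111111  (ones: 8)
  rows 16-23 [p,q=10]: 11001100  (ones: 4)
  rows 24-31 [p,q=11]: 00110011  (ones: 4)
Disagreements = 0+8+4+4 = 16

16


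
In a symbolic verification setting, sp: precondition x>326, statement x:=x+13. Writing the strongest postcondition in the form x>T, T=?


Formula: sp(P, x:=E) = exists old_x. (x = E[old_x/x]) AND P[old_x/x] (old_x is the value of x before the assignment; eliminate old_x by solving x = E[old_x/x] for old_x)
Step 1: Precondition P: x>326, i.e. old_x > 326
Step 2: Assignment gives x = old_x + 13, so old_x = x - 13
Step 3: Substitute into P: x - 13 > 326
Step 4: Simplify: x > 326+13 = 339

339


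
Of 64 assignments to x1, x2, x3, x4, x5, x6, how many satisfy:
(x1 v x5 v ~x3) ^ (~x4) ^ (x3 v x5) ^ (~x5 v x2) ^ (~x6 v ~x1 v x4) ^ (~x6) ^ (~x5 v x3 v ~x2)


CNF with 7 clauses over 6 vars (64 assignments).
An assignment satisfies CNF iff every clause has >=1 true literal.
Check each row (bits = x1,x2,x3,x4,x5,x6; clause T/F shown):
  row 0 [000000]: clauses=TTFTTTT -> 0
  row 1 [000001]: clauses=TTFTTFT -> 0
  row 2 [000010]: clauses=TTTFTTT -> 0
  row 3 [000011]: clauses=TTTFTFT -> 0
  row 4 [000100]: clauses=TFFTTTT -> 0
  (every remaining row is evaluated the same way; all 64 results are listed next)
Full result column, 8 rows per line (x1,x2,x3 fixed per line; x4,x5,x6 runs 000..111 left to right):
  rows 0-7 [x1,x2,x3=000]: 00000000  (ones: 0)
  rows 8-15 [x1,x2,x3=001]: 00000000  (ones: 0)
  rows 16-23 [x1,x2,x3=010]: 00000000  (ones: 0)
  rows 24-31 [x1,x2,x3=011]: 00100000  (ones: 1)
  rows 32-39 [x1,x2,x3=100]: 00000000  (ones: 0)
  rows 40-47 [x1,x2,x3=101]: 10000000  (ones: 1)
  rows 48-55 [x1,x2,x3=110]: 00000000  (ones: 0)
  rows 56-63 [x1,x2,x3=111]: 10100000  (ones: 2)
Satisfying assignments = 0+0+0+1+0+1+0+2 = 4

4


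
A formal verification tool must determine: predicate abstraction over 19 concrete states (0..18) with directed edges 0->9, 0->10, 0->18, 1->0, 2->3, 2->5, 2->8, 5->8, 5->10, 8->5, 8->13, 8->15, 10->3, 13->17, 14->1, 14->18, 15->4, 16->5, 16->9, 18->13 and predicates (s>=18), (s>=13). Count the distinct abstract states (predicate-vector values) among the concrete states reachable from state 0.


BFS from 0:
Concrete reachable: {0, 3, 9, 10, 13, 17, 18}
Abstract via predicates (s>=18), (s>=13):
  (0,0) <- {0, 3, 9, 10}
  (0,1) <- {13, 17}
  (1,1) <- {18}
Distinct abstract states = 3

3


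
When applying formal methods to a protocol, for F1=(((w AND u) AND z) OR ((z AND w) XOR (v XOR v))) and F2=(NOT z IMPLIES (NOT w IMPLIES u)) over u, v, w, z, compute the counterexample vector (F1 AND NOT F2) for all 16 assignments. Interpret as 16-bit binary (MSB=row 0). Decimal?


F1 = (((w AND u) AND z) OR ((z AND w) XOR (v XOR v)))
F2 = (NOT z IMPLIES (NOT w IMPLIES u))
Counterexample to F1=>F2 is where F1=1 and F2=0.
Evaluate each row (bits = u,v,w,z, MSB first):
  row 0 [0000]: F1=0 F2=0 -> F1&~F2 -> 0
  row 1 [0001]: F1=0 F2=1 -> F1&~F2 -> 0
  row 2 [0010]: F1=0 F2=1 -> F1&~F2 -> 0
  row 3 [0011]: F1=1 F2=1 -> F1&~F2 -> 0
  row 4 [0100]: F1=0 F2=0 -> F1&~F2 -> 0
  row 5 [0101]: F1=0 F2=1 -> F1&~F2 -> 0
  row 6 [0110]: F1=0 F2=1 -> F1&~F2 -> 0
  row 7 [0111]: F1=1 F2=1 -> F1&~F2 -> 0
  row 8 [1000]: F1=0 F2=1 -> F1&~F2 -> 0
  row 9 [1001]: F1=0 F2=1 -> F1&~F2 -> 0
  row 10 [1010]: F1=0 F2=1 -> F1&~F2 -> 0
  row 11 [1011]: F1=1 F2=1 -> F1&~F2 -> 0
  row 12 [1100]: F1=0 F2=1 -> F1&~F2 -> 0
  row 13 [1101]: F1=0 F2=1 -> F1&~F2 -> 0
  row 14 [1110]: F1=0 F2=1 -> F1&~F2 -> 0
  row 15 [1111]: F1=1 F2=1 -> F1&~F2 -> 0
Full result column, 4 rows per line (u,v fixed per line; w,z runs 00..11 left to right):
  rows 0-3 [u,v=00]: 0000  = hex 0
  rows 4-7 [u,v=01]: 0000  = hex 0
  rows 8-11 [u,v=10]: 0000  = hex 0
  rows 12-15 [u,v=11]: 0000  = hex 0
Counterexample vector (row 0 .. row 15) = 0000000000000000
Output column grouped in 4s = 0000 0000 0000 0000 = 0x0000
Convert to decimal digit by digit (value = value*16 + digit):
  0 -> 0
  0*16 + 0 = 0
  0*16 + 0 = 0
  0*16 + 0 = 0
Decimal = 0

0


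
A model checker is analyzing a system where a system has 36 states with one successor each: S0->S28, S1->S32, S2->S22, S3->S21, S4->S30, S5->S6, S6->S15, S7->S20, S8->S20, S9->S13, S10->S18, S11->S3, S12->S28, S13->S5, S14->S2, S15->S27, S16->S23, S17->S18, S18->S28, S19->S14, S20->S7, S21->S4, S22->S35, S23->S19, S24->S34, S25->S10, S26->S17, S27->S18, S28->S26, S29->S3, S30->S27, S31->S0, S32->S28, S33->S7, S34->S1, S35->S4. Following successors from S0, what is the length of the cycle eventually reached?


Trace from S0 until a state repeats:
  S0 -> S28 -> S26 -> S17 -> S18 -> S28
S28 first seen at step 1, revisited at step 5.
Cycle length = 5 - 1 = 4

4


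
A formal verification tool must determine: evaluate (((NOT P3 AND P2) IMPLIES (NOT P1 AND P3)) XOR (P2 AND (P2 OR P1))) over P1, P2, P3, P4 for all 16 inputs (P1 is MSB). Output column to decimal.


Formula: (((NOT P3 AND P2) IMPLIES (NOT P1 AND P3)) XOR (P2 AND (P2 OR P1))) over P1, P2, P3, P4 (16 rows)
Evaluate each row (bits = P1,P2,P3,P4, MSB first):
  row 0 [0000]: (((NOT 0 AND 0) IMPLIES (NOT 0 AND 0)) XOR (0 AND (0 OR 0))) -> 1
  row 1 [0001]: (((NOT 0 AND 0) IMPLIES (NOT 0 AND 0)) XOR (0 AND (0 OR 0))) -> 1
  row 2 [0010]: (((NOT 1 AND 0) IMPLIES (NOT 0 AND 1)) XOR (0 AND (0 OR 0))) -> 1
  row 3 [0011]: (((NOT 1 AND 0) IMPLIES (NOT 0 AND 1)) XOR (0 AND (0 OR 0))) -> 1
  row 4 [0100]: (((NOT 0 AND 1) IMPLIES (NOT 0 AND 0)) XOR (1 AND (1 OR 0))) -> 1
  row 5 [0101]: (((NOT 0 AND 1) IMPLIES (NOT 0 AND 0)) XOR (1 AND (1 OR 0))) -> 1
  row 6 [0110]: (((NOT 1 AND 1) IMPLIES (NOT 0 AND 1)) XOR (1 AND (1 OR 0))) -> 0
  row 7 [0111]: (((NOT 1 AND 1) IMPLIES (NOT 0 AND 1)) XOR (1 AND (1 OR 0))) -> 0
  row 8 [1000]: (((NOT 0 AND 0) IMPLIES (NOT 1 AND 0)) XOR (0 AND (0 OR 1))) -> 1
  row 9 [1001]: (((NOT 0 AND 0) IMPLIES (NOT 1 AND 0)) XOR (0 AND (0 OR 1))) -> 1
  row 10 [1010]: (((NOT 1 AND 0) IMPLIES (NOT 1 AND 1)) XOR (0 AND (0 OR 1))) -> 1
  row 11 [1011]: (((NOT 1 AND 0) IMPLIES (NOT 1 AND 1)) XOR (0 AND (0 OR 1))) -> 1
  row 12 [1100]: (((NOT 0 AND 1) IMPLIES (NOT 1 AND 0)) XOR (1 AND (1 OR 1))) -> 1
  row 13 [1101]: (((NOT 0 AND 1) IMPLIES (NOT 1 AND 0)) XOR (1 AND (1 OR 1))) -> 1
  row 14 [1110]: (((NOT 1 AND 1) IMPLIES (NOT 1 AND 1)) XOR (1 AND (1 OR 1))) -> 0
  row 15 [1111]: (((NOT 1 AND 1) IMPLIES (NOT 1 AND 1)) XOR (1 AND (1 OR 1))) -> 0
Full result column, 4 rows per line (P1,P2 fixed per line; P3,P4 runs 00..11 left to right):
  rows 0-3 [P1,P2=00]: 1111  = hex F
  rows 4-7 [P1,P2=01]: 1100  = hex C
  rows 8-11 [P1,P2=10]: 1111  = hex F
  rows 12-15 [P1,P2=11]: 1100  = hex C
Output column (row 0 .. row 15) = 1111110011111100
Output column grouped in 4s = 1111 1100 1111 1100 = 0xFCFC
Convert to decimal digit by digit (value = value*16 + digit):
  F -> 15
  15*16 + 12 (C) = 252
  252*16 + 15 (F) = 4047
  4047*16 + 12 (C) = 64764
Decimal = 64764

64764


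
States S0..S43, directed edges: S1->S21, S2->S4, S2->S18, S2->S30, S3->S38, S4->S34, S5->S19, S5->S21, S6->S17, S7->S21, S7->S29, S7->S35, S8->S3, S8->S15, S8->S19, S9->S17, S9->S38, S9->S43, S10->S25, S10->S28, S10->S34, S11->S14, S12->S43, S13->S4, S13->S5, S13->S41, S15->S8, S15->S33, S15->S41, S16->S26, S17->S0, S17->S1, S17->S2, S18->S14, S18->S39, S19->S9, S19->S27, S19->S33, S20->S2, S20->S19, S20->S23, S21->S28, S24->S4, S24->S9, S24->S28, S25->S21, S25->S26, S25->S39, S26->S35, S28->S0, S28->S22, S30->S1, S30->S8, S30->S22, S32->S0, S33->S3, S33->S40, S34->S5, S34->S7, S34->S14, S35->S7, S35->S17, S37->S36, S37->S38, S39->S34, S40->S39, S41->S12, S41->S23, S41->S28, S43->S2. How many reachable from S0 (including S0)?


BFS from S0:
  layer 0: {S0}
Reachable set: {S0}
Count = 1

1


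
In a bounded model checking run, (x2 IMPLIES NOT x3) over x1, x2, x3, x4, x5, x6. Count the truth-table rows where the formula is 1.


Formula: (x2 IMPLIES NOT x3) over 6 vars (64 rows)
Evaluate each row (x1, x2, x3, x4, x5, x6 as bits, MSB first):
  row 0 [000000]: (0 IMPLIES NOT 0) -> 1
  row 1 [000001]: (0 IMPLIES NOT 0) -> 1
  row 2 [000010]: (0 IMPLIES NOT 0) -> 1
  row 3 [000011]: (0 IMPLIES NOT 0) -> 1
  row 4 [000100]: (0 IMPLIES NOT 0) -> 1
  (every remaining row is evaluated the same way; all 64 results are listed next)
Full result column, 8 rows per line (x1,x2,x3 fixed per line; x4,x5,x6 runs 000..111 left to right):
  rows 0-7 [x1,x2,x3=000]: 11111111  (ones: 8)
  rows 8-15 [x1,x2,x3=001]: 11111111  (ones: 8)
  rows 16-23 [x1,x2,x3=010]: 11111111  (ones: 8)
  rows 24-31 [x1,x2,x3=011]: 00000000  (ones: 0)
  rows 32-39 [x1,x2,x3=100]: 11111111  (ones: 8)
  rows 40-47 [x1,x2,x3=101]: 11111111  (ones: 8)
  rows 48-55 [x1,x2,x3=110]: 11111111  (ones: 8)
  rows 56-63 [x1,x2,x3=111]: 00000000  (ones: 0)
Count of 1-rows = 8+8+8+0+8+8+8+0 = 48

48


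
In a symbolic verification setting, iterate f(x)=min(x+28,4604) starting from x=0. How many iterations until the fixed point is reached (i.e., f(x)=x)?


Step 1: x=0, cap=4604, increment=28
Step 2: x grows by 28 each step until capped at 4604; fixed point is x=4604
Step 3: iterations = ceil(4604/28) = 165

165


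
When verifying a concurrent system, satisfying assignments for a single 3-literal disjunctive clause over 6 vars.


Step 1: Total=2^6=64
Step 2: Unsat when all 3 false: 2^3=8
Step 3: Sat=64-8=56

56


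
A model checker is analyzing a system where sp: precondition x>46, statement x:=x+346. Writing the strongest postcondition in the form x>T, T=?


Formula: sp(P, x:=E) = exists old_x. (x = E[old_x/x]) AND P[old_x/x] (old_x is the value of x before the assignment; eliminate old_x by solving x = E[old_x/x] for old_x)
Step 1: Precondition P: x>46, i.e. old_x > 46
Step 2: Assignment gives x = old_x + 346, so old_x = x - 346
Step 3: Substitute into P: x - 346 > 46
Step 4: Simplify: x > 46+346 = 392

392


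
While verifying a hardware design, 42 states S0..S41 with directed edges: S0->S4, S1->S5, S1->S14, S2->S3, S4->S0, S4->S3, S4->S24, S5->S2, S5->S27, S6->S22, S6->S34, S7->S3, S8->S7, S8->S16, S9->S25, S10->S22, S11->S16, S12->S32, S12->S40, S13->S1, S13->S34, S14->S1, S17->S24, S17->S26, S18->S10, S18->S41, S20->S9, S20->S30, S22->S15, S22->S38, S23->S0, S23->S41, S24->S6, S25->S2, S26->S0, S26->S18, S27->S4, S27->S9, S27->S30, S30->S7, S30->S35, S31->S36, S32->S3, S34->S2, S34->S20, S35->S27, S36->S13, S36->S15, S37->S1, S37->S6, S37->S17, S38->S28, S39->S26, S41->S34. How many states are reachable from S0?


BFS from S0:
  layer 0: {S0}
  layer 1: {S4}
  layer 2: {S3, S24}
  layer 3: {S6}
  layer 4: {S22, S34}
  layer 5: {S2, S15, S20, S38}
  layer 6: {S9, S28, S30}
  layer 7: {S7, S25, S35}
  layer 8: {S27}
Reachable set: {S0, S2, S3, S4, S6, S7, S9, S15, S20, S22, S24, S25, S27, S28, S30, S34, S35, S38}
Count = 18

18


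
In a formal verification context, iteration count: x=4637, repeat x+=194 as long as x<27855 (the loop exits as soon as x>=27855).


Step 1: x goes from 4637 toward 27855 by 194; the body runs while x<27855, so iterations = ceil((bound-start)/step)
Step 2: Distance=23218
Step 3: ceil(23218/194)=120

120


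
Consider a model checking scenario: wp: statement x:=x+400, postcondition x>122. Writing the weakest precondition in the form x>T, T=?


Formula: wp(x:=E, P) = P[E/x] (substitute E for x in postcondition)
Step 1: Postcondition: x>122
Step 2: Substitute x+400 for x: x+400>122
Step 3: Solve for x: x > 122-400 = -278

-278


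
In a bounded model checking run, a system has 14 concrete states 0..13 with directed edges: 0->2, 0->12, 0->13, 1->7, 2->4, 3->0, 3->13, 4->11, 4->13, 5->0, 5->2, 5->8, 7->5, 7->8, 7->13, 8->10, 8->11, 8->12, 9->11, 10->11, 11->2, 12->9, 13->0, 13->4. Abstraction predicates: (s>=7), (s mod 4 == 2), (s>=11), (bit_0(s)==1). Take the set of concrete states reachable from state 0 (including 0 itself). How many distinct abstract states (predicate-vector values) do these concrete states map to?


BFS from 0:
Concrete reachable: {0, 2, 4, 9, 11, 12, 13}
Abstract via predicates (s>=7), (s mod 4 == 2), (s>=11), (bit_0(s)==1):
  (0,0,0,0) <- {0, 4}
  (0,1,0,0) <- {2}
  (1,0,0,1) <- {9}
  (1,0,1,0) <- {12}
  (1,0,1,1) <- {11, 13}
Distinct abstract states = 5

5
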